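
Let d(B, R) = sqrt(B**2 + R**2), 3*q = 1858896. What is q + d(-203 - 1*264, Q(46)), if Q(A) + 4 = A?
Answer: 619632 + sqrt(219853) ≈ 6.2010e+5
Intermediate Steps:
q = 619632 (q = (1/3)*1858896 = 619632)
Q(A) = -4 + A
q + d(-203 - 1*264, Q(46)) = 619632 + sqrt((-203 - 1*264)**2 + (-4 + 46)**2) = 619632 + sqrt((-203 - 264)**2 + 42**2) = 619632 + sqrt((-467)**2 + 1764) = 619632 + sqrt(218089 + 1764) = 619632 + sqrt(219853)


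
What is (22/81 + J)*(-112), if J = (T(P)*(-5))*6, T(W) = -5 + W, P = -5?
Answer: -2724064/81 ≈ -33630.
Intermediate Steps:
J = 300 (J = ((-5 - 5)*(-5))*6 = -10*(-5)*6 = 50*6 = 300)
(22/81 + J)*(-112) = (22/81 + 300)*(-112) = (24322/81)*(-112) = -2724064/81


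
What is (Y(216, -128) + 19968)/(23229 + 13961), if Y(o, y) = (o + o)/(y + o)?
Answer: 109851/204545 ≈ 0.53705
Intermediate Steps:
Y(o, y) = 2*o/(o + y) (Y(o, y) = (2*o)/(o + y) = 2*o/(o + y))
(Y(216, -128) + 19968)/(23229 + 13961) = (2*216/(216 - 128) + 19968)/(23229 + 13961) = (2*216/88 + 19968)/37190 = (2*216*(1/88) + 19968)*(1/37190) = (54/11 + 19968)*(1/37190) = (219702/11)*(1/37190) = 109851/204545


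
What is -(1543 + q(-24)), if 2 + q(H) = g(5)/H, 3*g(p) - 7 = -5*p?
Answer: -6165/4 ≈ -1541.3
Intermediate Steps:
g(p) = 7/3 - 5*p/3 (g(p) = 7/3 + (-5*p)/3 = 7/3 - 5*p/3)
q(H) = -2 - 6/H (q(H) = -2 + (7/3 - 5/3*5)/H = -2 + (7/3 - 25/3)/H = -2 - 6/H)
-(1543 + q(-24)) = -(1543 + (-2 - 6/(-24))) = -(1543 + (-2 - 6*(-1/24))) = -(1543 + (-2 + ¼)) = -(1543 - 7/4) = -1*6165/4 = -6165/4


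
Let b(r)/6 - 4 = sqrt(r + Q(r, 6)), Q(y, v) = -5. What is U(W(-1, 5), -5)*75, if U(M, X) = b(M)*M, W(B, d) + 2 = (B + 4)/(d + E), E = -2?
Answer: -1800 - 450*I*sqrt(6) ≈ -1800.0 - 1102.3*I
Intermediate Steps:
b(r) = 24 + 6*sqrt(-5 + r) (b(r) = 24 + 6*sqrt(r - 5) = 24 + 6*sqrt(-5 + r))
W(B, d) = -2 + (4 + B)/(-2 + d) (W(B, d) = -2 + (B + 4)/(d - 2) = -2 + (4 + B)/(-2 + d))
U(M, X) = M*(24 + 6*sqrt(-5 + M)) (U(M, X) = (24 + 6*sqrt(-5 + M))*M = M*(24 + 6*sqrt(-5 + M)))
U(W(-1, 5), -5)*75 = (6*((8 - 1 - 2*5)/(-2 + 5))*(4 + sqrt(-5 + (8 - 1 - 2*5)/(-2 + 5))))*75 = (6*((8 - 1 - 10)/3)*(4 + sqrt(-5 + (8 - 1 - 10)/3)))*75 = (6*((1/3)*(-3))*(4 + sqrt(-5 + (1/3)*(-3))))*75 = (6*(-1)*(4 + sqrt(-5 - 1)))*75 = (6*(-1)*(4 + sqrt(-6)))*75 = (6*(-1)*(4 + I*sqrt(6)))*75 = (-24 - 6*I*sqrt(6))*75 = -1800 - 450*I*sqrt(6)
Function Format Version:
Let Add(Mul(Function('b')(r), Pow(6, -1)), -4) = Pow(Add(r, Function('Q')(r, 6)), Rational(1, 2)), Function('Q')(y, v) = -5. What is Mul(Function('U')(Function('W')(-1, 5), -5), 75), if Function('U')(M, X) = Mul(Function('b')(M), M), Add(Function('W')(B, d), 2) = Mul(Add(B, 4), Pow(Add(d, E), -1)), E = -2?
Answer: Add(-1800, Mul(-450, I, Pow(6, Rational(1, 2)))) ≈ Add(-1800.0, Mul(-1102.3, I))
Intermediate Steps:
Function('b')(r) = Add(24, Mul(6, Pow(Add(-5, r), Rational(1, 2)))) (Function('b')(r) = Add(24, Mul(6, Pow(Add(r, -5), Rational(1, 2)))) = Add(24, Mul(6, Pow(Add(-5, r), Rational(1, 2)))))
Function('W')(B, d) = Add(-2, Mul(Pow(Add(-2, d), -1), Add(4, B))) (Function('W')(B, d) = Add(-2, Mul(Add(B, 4), Pow(Add(d, -2), -1))) = Add(-2, Mul(Add(4, B), Pow(Add(-2, d), -1))) = Add(-2, Mul(Pow(Add(-2, d), -1), Add(4, B))))
Function('U')(M, X) = Mul(M, Add(24, Mul(6, Pow(Add(-5, M), Rational(1, 2))))) (Function('U')(M, X) = Mul(Add(24, Mul(6, Pow(Add(-5, M), Rational(1, 2)))), M) = Mul(M, Add(24, Mul(6, Pow(Add(-5, M), Rational(1, 2))))))
Mul(Function('U')(Function('W')(-1, 5), -5), 75) = Mul(Mul(6, Mul(Pow(Add(-2, 5), -1), Add(8, -1, Mul(-2, 5))), Add(4, Pow(Add(-5, Mul(Pow(Add(-2, 5), -1), Add(8, -1, Mul(-2, 5)))), Rational(1, 2)))), 75) = Mul(Mul(6, Mul(Pow(3, -1), Add(8, -1, -10)), Add(4, Pow(Add(-5, Mul(Pow(3, -1), Add(8, -1, -10))), Rational(1, 2)))), 75) = Mul(Mul(6, Mul(Rational(1, 3), -3), Add(4, Pow(Add(-5, Mul(Rational(1, 3), -3)), Rational(1, 2)))), 75) = Mul(Mul(6, -1, Add(4, Pow(Add(-5, -1), Rational(1, 2)))), 75) = Mul(Mul(6, -1, Add(4, Pow(-6, Rational(1, 2)))), 75) = Mul(Mul(6, -1, Add(4, Mul(I, Pow(6, Rational(1, 2))))), 75) = Mul(Add(-24, Mul(-6, I, Pow(6, Rational(1, 2)))), 75) = Add(-1800, Mul(-450, I, Pow(6, Rational(1, 2))))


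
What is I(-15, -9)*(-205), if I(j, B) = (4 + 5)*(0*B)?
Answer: 0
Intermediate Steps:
I(j, B) = 0 (I(j, B) = 9*0 = 0)
I(-15, -9)*(-205) = 0*(-205) = 0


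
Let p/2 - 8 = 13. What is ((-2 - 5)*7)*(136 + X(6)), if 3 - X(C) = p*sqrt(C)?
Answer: -6811 + 2058*sqrt(6) ≈ -1769.9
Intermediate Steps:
p = 42 (p = 16 + 2*13 = 16 + 26 = 42)
X(C) = 3 - 42*sqrt(C)
((-2 - 5)*7)*(136 + X(6)) = ((-2 - 5)*7)*(136 + (3 - 42*sqrt(6))) = (-7*7)*(139 - 42*sqrt(6)) = -49*(139 - 42*sqrt(6)) = -6811 + 2058*sqrt(6)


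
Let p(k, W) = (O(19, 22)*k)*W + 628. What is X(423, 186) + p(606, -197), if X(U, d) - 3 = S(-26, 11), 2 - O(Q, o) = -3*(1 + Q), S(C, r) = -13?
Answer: -7401066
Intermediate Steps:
O(Q, o) = 5 + 3*Q (O(Q, o) = 2 - (-3)*(1 + Q) = 2 - (-3 - 3*Q) = 2 + (3 + 3*Q) = 5 + 3*Q)
X(U, d) = -10 (X(U, d) = 3 - 13 = -10)
p(k, W) = 628 + 62*W*k (p(k, W) = ((5 + 3*19)*k)*W + 628 = ((5 + 57)*k)*W + 628 = (62*k)*W + 628 = 62*W*k + 628 = 628 + 62*W*k)
X(423, 186) + p(606, -197) = -10 + (628 + 62*(-197)*606) = -10 + (628 - 7401684) = -10 - 7401056 = -7401066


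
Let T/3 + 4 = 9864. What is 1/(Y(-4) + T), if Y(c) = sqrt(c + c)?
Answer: 7395/218744102 - I*sqrt(2)/437488204 ≈ 3.3807e-5 - 3.2326e-9*I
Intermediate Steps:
T = 29580 (T = -12 + 3*9864 = -12 + 29592 = 29580)
Y(c) = sqrt(2)*sqrt(c) (Y(c) = sqrt(2*c) = sqrt(2)*sqrt(c))
1/(Y(-4) + T) = 1/(sqrt(2)*sqrt(-4) + 29580) = 1/(sqrt(2)*(2*I) + 29580) = 1/(2*I*sqrt(2) + 29580) = 1/(29580 + 2*I*sqrt(2))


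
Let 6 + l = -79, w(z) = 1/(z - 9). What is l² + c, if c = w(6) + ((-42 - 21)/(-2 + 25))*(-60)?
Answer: 509842/69 ≈ 7389.0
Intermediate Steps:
w(z) = 1/(-9 + z)
l = -85 (l = -6 - 79 = -85)
c = 11317/69 (c = 1/(-9 + 6) + ((-42 - 21)/(-2 + 25))*(-60) = 1/(-3) - 63/23*(-60) = -⅓ - 63*1/23*(-60) = -⅓ - 63/23*(-60) = -⅓ + 3780/23 = 11317/69 ≈ 164.01)
l² + c = (-85)² + 11317/69 = 7225 + 11317/69 = 509842/69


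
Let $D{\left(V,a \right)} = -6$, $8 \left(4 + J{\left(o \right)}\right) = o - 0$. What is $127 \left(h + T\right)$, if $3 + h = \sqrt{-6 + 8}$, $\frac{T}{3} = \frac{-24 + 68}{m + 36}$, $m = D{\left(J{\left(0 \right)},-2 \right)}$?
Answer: $\frac{889}{5} + 127 \sqrt{2} \approx 357.41$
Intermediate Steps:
$J{\left(o \right)} = -4 + \frac{o}{8}$ ($J{\left(o \right)} = -4 + \frac{o - 0}{8} = -4 + \frac{o + 0}{8} = -4 + \frac{o}{8}$)
$m = -6$
$T = \frac{22}{5}$ ($T = 3 \frac{-24 + 68}{-6 + 36} = 3 \cdot \frac{44}{30} = 3 \cdot 44 \cdot \frac{1}{30} = 3 \cdot \frac{22}{15} = \frac{22}{5} \approx 4.4$)
$h = -3 + \sqrt{2}$ ($h = -3 + \sqrt{-6 + 8} = -3 + \sqrt{2} \approx -1.5858$)
$127 \left(h + T\right) = 127 \left(\left(-3 + \sqrt{2}\right) + \frac{22}{5}\right) = 127 \left(\frac{7}{5} + \sqrt{2}\right) = \frac{889}{5} + 127 \sqrt{2}$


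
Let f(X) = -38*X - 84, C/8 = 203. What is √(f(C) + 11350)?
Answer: I*√50446 ≈ 224.6*I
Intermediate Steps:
C = 1624 (C = 8*203 = 1624)
f(X) = -84 - 38*X
√(f(C) + 11350) = √((-84 - 38*1624) + 11350) = √((-84 - 61712) + 11350) = √(-61796 + 11350) = √(-50446) = I*√50446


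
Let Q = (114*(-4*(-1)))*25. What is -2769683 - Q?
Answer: -2781083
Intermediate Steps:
Q = 11400 (Q = (114*4)*25 = 456*25 = 11400)
-2769683 - Q = -2769683 - 1*11400 = -2769683 - 11400 = -2781083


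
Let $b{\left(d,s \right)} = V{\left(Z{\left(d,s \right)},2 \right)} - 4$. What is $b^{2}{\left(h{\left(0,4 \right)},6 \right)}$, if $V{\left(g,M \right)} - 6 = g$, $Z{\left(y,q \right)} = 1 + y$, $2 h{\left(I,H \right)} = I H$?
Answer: $9$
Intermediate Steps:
$h{\left(I,H \right)} = \frac{H I}{2}$ ($h{\left(I,H \right)} = \frac{I H}{2} = \frac{H I}{2}$)
$V{\left(g,M \right)} = 6 + g$
$b{\left(d,s \right)} = 3 + d$ ($b{\left(d,s \right)} = \left(6 + \left(1 + d\right)\right) - 4 = \left(7 + d\right) - 4 = 3 + d$)
$b^{2}{\left(h{\left(0,4 \right)},6 \right)} = \left(3 + \frac{1}{2} \cdot 4 \cdot 0\right)^{2} = \left(3 + 0\right)^{2} = 3^{2} = 9$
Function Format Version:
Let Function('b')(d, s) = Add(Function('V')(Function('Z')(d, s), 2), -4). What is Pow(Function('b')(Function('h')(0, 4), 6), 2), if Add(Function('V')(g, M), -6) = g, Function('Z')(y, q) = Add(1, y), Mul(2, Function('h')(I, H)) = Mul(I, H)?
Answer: 9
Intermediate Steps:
Function('h')(I, H) = Mul(Rational(1, 2), H, I) (Function('h')(I, H) = Mul(Rational(1, 2), Mul(I, H)) = Mul(Rational(1, 2), Mul(H, I)) = Mul(Rational(1, 2), H, I))
Function('V')(g, M) = Add(6, g)
Function('b')(d, s) = Add(3, d) (Function('b')(d, s) = Add(Add(6, Add(1, d)), -4) = Add(Add(7, d), -4) = Add(3, d))
Pow(Function('b')(Function('h')(0, 4), 6), 2) = Pow(Add(3, Mul(Rational(1, 2), 4, 0)), 2) = Pow(Add(3, 0), 2) = Pow(3, 2) = 9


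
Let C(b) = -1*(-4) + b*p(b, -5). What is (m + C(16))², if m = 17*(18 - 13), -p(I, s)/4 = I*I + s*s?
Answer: 320231025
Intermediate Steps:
p(I, s) = -4*I² - 4*s² (p(I, s) = -4*(I*I + s*s) = -4*(I² + s²) = -4*I² - 4*s²)
C(b) = 4 + b*(-100 - 4*b²) (C(b) = -1*(-4) + b*(-4*b² - 4*(-5)²) = 4 + b*(-4*b² - 4*25) = 4 + b*(-4*b² - 100) = 4 + b*(-100 - 4*b²))
m = 85 (m = 17*5 = 85)
(m + C(16))² = (85 + (4 - 4*16*(25 + 16²)))² = (85 + (4 - 4*16*(25 + 256)))² = (85 + (4 - 4*16*281))² = (85 + (4 - 17984))² = (85 - 17980)² = (-17895)² = 320231025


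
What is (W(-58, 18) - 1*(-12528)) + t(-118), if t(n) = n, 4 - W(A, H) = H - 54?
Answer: 12450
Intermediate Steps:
W(A, H) = 58 - H (W(A, H) = 4 - (H - 54) = 4 - (-54 + H) = 4 + (54 - H) = 58 - H)
(W(-58, 18) - 1*(-12528)) + t(-118) = ((58 - 1*18) - 1*(-12528)) - 118 = ((58 - 18) + 12528) - 118 = (40 + 12528) - 118 = 12568 - 118 = 12450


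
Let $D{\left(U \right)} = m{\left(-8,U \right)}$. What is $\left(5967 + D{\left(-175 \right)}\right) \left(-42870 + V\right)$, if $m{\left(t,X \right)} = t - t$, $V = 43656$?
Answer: $4690062$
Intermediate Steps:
$m{\left(t,X \right)} = 0$
$D{\left(U \right)} = 0$
$\left(5967 + D{\left(-175 \right)}\right) \left(-42870 + V\right) = \left(5967 + 0\right) \left(-42870 + 43656\right) = 5967 \cdot 786 = 4690062$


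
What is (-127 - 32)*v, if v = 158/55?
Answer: -25122/55 ≈ -456.76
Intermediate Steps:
v = 158/55 (v = 158*(1/55) = 158/55 ≈ 2.8727)
(-127 - 32)*v = (-127 - 32)*(158/55) = -159*158/55 = -25122/55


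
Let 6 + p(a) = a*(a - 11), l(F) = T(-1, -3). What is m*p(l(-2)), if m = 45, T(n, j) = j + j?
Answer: 4320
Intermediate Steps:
T(n, j) = 2*j
l(F) = -6 (l(F) = 2*(-3) = -6)
p(a) = -6 + a*(-11 + a) (p(a) = -6 + a*(a - 11) = -6 + a*(-11 + a))
m*p(l(-2)) = 45*(-6 + (-6)² - 11*(-6)) = 45*(-6 + 36 + 66) = 45*96 = 4320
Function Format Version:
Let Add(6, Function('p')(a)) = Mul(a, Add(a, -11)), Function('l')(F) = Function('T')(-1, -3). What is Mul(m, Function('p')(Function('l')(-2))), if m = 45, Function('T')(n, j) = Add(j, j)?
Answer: 4320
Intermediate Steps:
Function('T')(n, j) = Mul(2, j)
Function('l')(F) = -6 (Function('l')(F) = Mul(2, -3) = -6)
Function('p')(a) = Add(-6, Mul(a, Add(-11, a))) (Function('p')(a) = Add(-6, Mul(a, Add(a, -11))) = Add(-6, Mul(a, Add(-11, a))))
Mul(m, Function('p')(Function('l')(-2))) = Mul(45, Add(-6, Pow(-6, 2), Mul(-11, -6))) = Mul(45, Add(-6, 36, 66)) = Mul(45, 96) = 4320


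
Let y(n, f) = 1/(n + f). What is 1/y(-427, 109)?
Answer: -318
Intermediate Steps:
y(n, f) = 1/(f + n)
1/y(-427, 109) = 1/(1/(109 - 427)) = 1/(1/(-318)) = 1/(-1/318) = -318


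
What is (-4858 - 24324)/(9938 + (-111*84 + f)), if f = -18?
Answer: -14591/298 ≈ -48.963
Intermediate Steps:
(-4858 - 24324)/(9938 + (-111*84 + f)) = (-4858 - 24324)/(9938 + (-111*84 - 18)) = -29182/(9938 + (-9324 - 18)) = -29182/(9938 - 9342) = -29182/596 = -29182*1/596 = -14591/298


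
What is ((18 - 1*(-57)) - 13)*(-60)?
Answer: -3720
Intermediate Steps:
((18 - 1*(-57)) - 13)*(-60) = ((18 + 57) - 13)*(-60) = (75 - 13)*(-60) = 62*(-60) = -3720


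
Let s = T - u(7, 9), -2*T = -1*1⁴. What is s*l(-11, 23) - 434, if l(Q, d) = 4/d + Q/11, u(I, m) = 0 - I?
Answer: -20249/46 ≈ -440.20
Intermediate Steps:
u(I, m) = -I
T = ½ (T = -(-1)*1⁴/2 = -(-1)/2 = -½*(-1) = ½ ≈ 0.50000)
s = 15/2 (s = ½ - (-1)*7 = ½ - 1*(-7) = ½ + 7 = 15/2 ≈ 7.5000)
l(Q, d) = 4/d + Q/11 (l(Q, d) = 4/d + Q*(1/11) = 4/d + Q/11)
s*l(-11, 23) - 434 = 15*(4/23 + (1/11)*(-11))/2 - 434 = 15*(4*(1/23) - 1)/2 - 434 = 15*(4/23 - 1)/2 - 434 = (15/2)*(-19/23) - 434 = -285/46 - 434 = -20249/46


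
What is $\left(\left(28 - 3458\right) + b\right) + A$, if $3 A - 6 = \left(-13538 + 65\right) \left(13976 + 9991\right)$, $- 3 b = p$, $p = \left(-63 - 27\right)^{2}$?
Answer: $-107641925$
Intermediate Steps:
$p = 8100$ ($p = \left(-90\right)^{2} = 8100$)
$b = -2700$ ($b = \left(- \frac{1}{3}\right) 8100 = -2700$)
$A = -107635795$ ($A = 2 + \frac{\left(-13538 + 65\right) \left(13976 + 9991\right)}{3} = 2 + \frac{\left(-13473\right) 23967}{3} = 2 + \frac{1}{3} \left(-322907391\right) = 2 - 107635797 = -107635795$)
$\left(\left(28 - 3458\right) + b\right) + A = \left(\left(28 - 3458\right) - 2700\right) - 107635795 = \left(-3430 - 2700\right) - 107635795 = -6130 - 107635795 = -107641925$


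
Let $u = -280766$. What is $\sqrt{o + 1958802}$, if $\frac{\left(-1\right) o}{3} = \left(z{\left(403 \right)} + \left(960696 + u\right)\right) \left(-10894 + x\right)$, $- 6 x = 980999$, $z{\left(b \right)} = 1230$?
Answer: $\sqrt{356372269342} \approx 5.9697 \cdot 10^{5}$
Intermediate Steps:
$x = - \frac{980999}{6}$ ($x = \left(- \frac{1}{6}\right) 980999 = - \frac{980999}{6} \approx -1.635 \cdot 10^{5}$)
$o = 356370310540$ ($o = - 3 \left(1230 + \left(960696 - 280766\right)\right) \left(-10894 - \frac{980999}{6}\right) = - 3 \left(1230 + 679930\right) \left(- \frac{1046363}{6}\right) = - 3 \cdot 681160 \left(- \frac{1046363}{6}\right) = \left(-3\right) \left(- \frac{356370310540}{3}\right) = 356370310540$)
$\sqrt{o + 1958802} = \sqrt{356370310540 + 1958802} = \sqrt{356372269342}$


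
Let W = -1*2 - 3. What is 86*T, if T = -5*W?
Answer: 2150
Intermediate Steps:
W = -5 (W = -2 - 3 = -5)
T = 25 (T = -5*(-5) = 25)
86*T = 86*25 = 2150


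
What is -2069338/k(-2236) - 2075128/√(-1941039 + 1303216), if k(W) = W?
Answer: 1034669/1118 + 2075128*I*√2207/37519 ≈ 925.46 + 2598.3*I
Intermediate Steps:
-2069338/k(-2236) - 2075128/√(-1941039 + 1303216) = -2069338/(-2236) - 2075128/√(-1941039 + 1303216) = -2069338*(-1/2236) - 2075128*(-I*√2207/37519) = 1034669/1118 - 2075128*(-I*√2207/37519) = 1034669/1118 - (-2075128)*I*√2207/37519 = 1034669/1118 + 2075128*I*√2207/37519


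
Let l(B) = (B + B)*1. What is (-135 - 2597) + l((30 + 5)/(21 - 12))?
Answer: -24518/9 ≈ -2724.2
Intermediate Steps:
l(B) = 2*B (l(B) = (2*B)*1 = 2*B)
(-135 - 2597) + l((30 + 5)/(21 - 12)) = (-135 - 2597) + 2*((30 + 5)/(21 - 12)) = -2732 + 2*(35/9) = -2732 + 70/9 = -24518/9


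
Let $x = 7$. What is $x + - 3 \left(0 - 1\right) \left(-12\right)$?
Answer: $-29$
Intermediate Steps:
$x + - 3 \left(0 - 1\right) \left(-12\right) = 7 + - 3 \left(0 - 1\right) \left(-12\right) = 7 + \left(-3\right) \left(-1\right) \left(-12\right) = 7 + 3 \left(-12\right) = 7 - 36 = -29$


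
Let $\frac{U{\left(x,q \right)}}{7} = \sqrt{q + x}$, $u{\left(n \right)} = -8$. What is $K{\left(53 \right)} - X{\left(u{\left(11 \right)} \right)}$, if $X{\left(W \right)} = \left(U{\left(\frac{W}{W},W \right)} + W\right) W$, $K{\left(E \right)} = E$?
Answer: $-11 + 56 i \sqrt{7} \approx -11.0 + 148.16 i$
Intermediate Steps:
$U{\left(x,q \right)} = 7 \sqrt{q + x}$
$X{\left(W \right)} = W \left(W + 7 \sqrt{1 + W}\right)$ ($X{\left(W \right)} = \left(7 \sqrt{W + \frac{W}{W}} + W\right) W = \left(7 \sqrt{W + 1} + W\right) W = \left(7 \sqrt{1 + W} + W\right) W = \left(W + 7 \sqrt{1 + W}\right) W = W \left(W + 7 \sqrt{1 + W}\right)$)
$K{\left(53 \right)} - X{\left(u{\left(11 \right)} \right)} = 53 - - 8 \left(-8 + 7 \sqrt{1 - 8}\right) = 53 - - 8 \left(-8 + 7 \sqrt{-7}\right) = 53 - - 8 \left(-8 + 7 i \sqrt{7}\right) = 53 - \left(64 - 56 i \sqrt{7}\right) = -11 + 56 i \sqrt{7}$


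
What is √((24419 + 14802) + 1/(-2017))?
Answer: 2*√39890590213/2017 ≈ 198.04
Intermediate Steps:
√((24419 + 14802) + 1/(-2017)) = √(39221 - 1/2017) = √(79108756/2017) = 2*√39890590213/2017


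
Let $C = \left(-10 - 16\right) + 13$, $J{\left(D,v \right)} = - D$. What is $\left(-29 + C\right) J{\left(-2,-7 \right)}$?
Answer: $-84$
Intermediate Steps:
$C = -13$ ($C = -26 + 13 = -13$)
$\left(-29 + C\right) J{\left(-2,-7 \right)} = \left(-29 - 13\right) \left(\left(-1\right) \left(-2\right)\right) = \left(-42\right) 2 = -84$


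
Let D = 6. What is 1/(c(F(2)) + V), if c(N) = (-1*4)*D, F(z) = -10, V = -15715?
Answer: -1/15739 ≈ -6.3536e-5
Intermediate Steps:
c(N) = -24 (c(N) = -1*4*6 = -4*6 = -24)
1/(c(F(2)) + V) = 1/(-24 - 15715) = 1/(-15739) = -1/15739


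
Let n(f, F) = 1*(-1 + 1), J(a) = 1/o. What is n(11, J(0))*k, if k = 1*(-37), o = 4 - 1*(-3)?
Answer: 0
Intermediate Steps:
o = 7 (o = 4 + 3 = 7)
J(a) = 1/7
n(f, F) = 0 (n(f, F) = 1*0 = 0)
k = -37
n(11, J(0))*k = 0*(-37) = 0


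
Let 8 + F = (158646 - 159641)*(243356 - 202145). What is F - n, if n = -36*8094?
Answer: -40713569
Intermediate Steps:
n = -291384
F = -41004953 (F = -8 + (158646 - 159641)*(243356 - 202145) = -8 - 995*41211 = -8 - 41004945 = -41004953)
F - n = -41004953 - 1*(-291384) = -41004953 + 291384 = -40713569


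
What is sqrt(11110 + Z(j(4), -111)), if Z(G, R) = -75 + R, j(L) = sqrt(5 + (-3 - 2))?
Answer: 2*sqrt(2731) ≈ 104.52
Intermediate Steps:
j(L) = 0 (j(L) = sqrt(5 - 5) = sqrt(0) = 0)
sqrt(11110 + Z(j(4), -111)) = sqrt(11110 + (-75 - 111)) = sqrt(11110 - 186) = sqrt(10924) = 2*sqrt(2731)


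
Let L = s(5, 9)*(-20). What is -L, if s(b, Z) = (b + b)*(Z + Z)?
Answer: 3600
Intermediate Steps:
s(b, Z) = 4*Z*b (s(b, Z) = (2*b)*(2*Z) = 4*Z*b)
L = -3600 (L = (4*9*5)*(-20) = 180*(-20) = -3600)
-L = -1*(-3600) = 3600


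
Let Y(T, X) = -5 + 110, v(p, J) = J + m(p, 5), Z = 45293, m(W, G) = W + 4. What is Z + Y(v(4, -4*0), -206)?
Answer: 45398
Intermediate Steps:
m(W, G) = 4 + W
v(p, J) = 4 + J + p (v(p, J) = J + (4 + p) = 4 + J + p)
Y(T, X) = 105
Z + Y(v(4, -4*0), -206) = 45293 + 105 = 45398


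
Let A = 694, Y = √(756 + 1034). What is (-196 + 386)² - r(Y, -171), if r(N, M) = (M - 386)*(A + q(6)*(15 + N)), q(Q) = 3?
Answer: 447723 + 1671*√1790 ≈ 5.1842e+5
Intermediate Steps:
Y = √1790 ≈ 42.308
r(N, M) = (-386 + M)*(739 + 3*N) (r(N, M) = (M - 386)*(694 + 3*(15 + N)) = (-386 + M)*(694 + (45 + 3*N)) = (-386 + M)*(739 + 3*N))
(-196 + 386)² - r(Y, -171) = (-196 + 386)² - (-285254 - 1158*√1790 + 739*(-171) + 3*(-171)*√1790) = 190² - (-285254 - 1158*√1790 - 126369 - 513*√1790) = 36100 - (-411623 - 1671*√1790) = 36100 + (411623 + 1671*√1790) = 447723 + 1671*√1790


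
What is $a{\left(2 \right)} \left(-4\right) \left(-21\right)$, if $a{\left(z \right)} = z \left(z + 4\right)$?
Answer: $1008$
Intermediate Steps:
$a{\left(z \right)} = z \left(4 + z\right)$
$a{\left(2 \right)} \left(-4\right) \left(-21\right) = 2 \left(4 + 2\right) \left(-4\right) \left(-21\right) = 2 \cdot 6 \left(-4\right) \left(-21\right) = 12 \left(-4\right) \left(-21\right) = \left(-48\right) \left(-21\right) = 1008$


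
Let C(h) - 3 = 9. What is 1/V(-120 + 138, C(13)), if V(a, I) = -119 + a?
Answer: -1/101 ≈ -0.0099010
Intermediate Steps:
C(h) = 12 (C(h) = 3 + 9 = 12)
1/V(-120 + 138, C(13)) = 1/(-119 + (-120 + 138)) = 1/(-119 + 18) = 1/(-101) = -1/101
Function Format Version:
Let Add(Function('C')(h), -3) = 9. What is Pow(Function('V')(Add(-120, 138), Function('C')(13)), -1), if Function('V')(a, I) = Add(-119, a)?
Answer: Rational(-1, 101) ≈ -0.0099010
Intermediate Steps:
Function('C')(h) = 12 (Function('C')(h) = Add(3, 9) = 12)
Pow(Function('V')(Add(-120, 138), Function('C')(13)), -1) = Pow(Add(-119, Add(-120, 138)), -1) = Pow(Add(-119, 18), -1) = Pow(-101, -1) = Rational(-1, 101)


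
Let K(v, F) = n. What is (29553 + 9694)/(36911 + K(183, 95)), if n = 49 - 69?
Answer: 39247/36891 ≈ 1.0639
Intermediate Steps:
n = -20
K(v, F) = -20
(29553 + 9694)/(36911 + K(183, 95)) = (29553 + 9694)/(36911 - 20) = 39247/36891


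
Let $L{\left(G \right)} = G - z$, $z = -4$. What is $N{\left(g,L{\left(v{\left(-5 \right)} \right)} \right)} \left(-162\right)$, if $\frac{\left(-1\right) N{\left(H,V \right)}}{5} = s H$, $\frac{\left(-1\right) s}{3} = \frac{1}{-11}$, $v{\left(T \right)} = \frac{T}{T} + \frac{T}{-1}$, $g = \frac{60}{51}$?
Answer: $\frac{48600}{187} \approx 259.89$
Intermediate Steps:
$g = \frac{20}{17}$ ($g = 60 \cdot \frac{1}{51} = \frac{20}{17} \approx 1.1765$)
$v{\left(T \right)} = 1 - T$ ($v{\left(T \right)} = 1 + T \left(-1\right) = 1 - T$)
$s = \frac{3}{11}$ ($s = - \frac{3}{-11} = \left(-3\right) \left(- \frac{1}{11}\right) = \frac{3}{11} \approx 0.27273$)
$L{\left(G \right)} = 4 + G$ ($L{\left(G \right)} = G - -4 = G + 4 = 4 + G$)
$N{\left(H,V \right)} = - \frac{15 H}{11}$ ($N{\left(H,V \right)} = - 5 \frac{3 H}{11} = - \frac{15 H}{11}$)
$N{\left(g,L{\left(v{\left(-5 \right)} \right)} \right)} \left(-162\right) = \left(- \frac{15}{11}\right) \frac{20}{17} \left(-162\right) = \left(- \frac{300}{187}\right) \left(-162\right) = \frac{48600}{187}$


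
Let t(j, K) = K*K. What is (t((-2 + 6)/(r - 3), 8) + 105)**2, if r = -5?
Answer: 28561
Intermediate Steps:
t(j, K) = K**2
(t((-2 + 6)/(r - 3), 8) + 105)**2 = (8**2 + 105)**2 = (64 + 105)**2 = 169**2 = 28561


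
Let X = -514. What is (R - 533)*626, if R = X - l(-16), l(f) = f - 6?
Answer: -641650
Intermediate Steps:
l(f) = -6 + f
R = -492 (R = -514 - (-6 - 16) = -514 - 1*(-22) = -514 + 22 = -492)
(R - 533)*626 = (-492 - 533)*626 = -1025*626 = -641650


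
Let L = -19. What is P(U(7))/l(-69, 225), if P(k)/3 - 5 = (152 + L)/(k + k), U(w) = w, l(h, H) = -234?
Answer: -29/156 ≈ -0.18590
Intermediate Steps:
P(k) = 15 + 399/(2*k) (P(k) = 15 + 3*((152 - 19)/(k + k)) = 15 + 3*(133/((2*k))) = 15 + 3*(133*(1/(2*k))) = 15 + 3*(133/(2*k)) = 15 + 399/(2*k))
P(U(7))/l(-69, 225) = (15 + (399/2)/7)/(-234) = (15 + (399/2)*(1/7))*(-1/234) = (15 + 57/2)*(-1/234) = (87/2)*(-1/234) = -29/156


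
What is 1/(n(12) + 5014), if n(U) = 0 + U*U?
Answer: 1/5158 ≈ 0.00019387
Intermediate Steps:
n(U) = U² (n(U) = 0 + U² = U²)
1/(n(12) + 5014) = 1/(12² + 5014) = 1/(144 + 5014) = 1/5158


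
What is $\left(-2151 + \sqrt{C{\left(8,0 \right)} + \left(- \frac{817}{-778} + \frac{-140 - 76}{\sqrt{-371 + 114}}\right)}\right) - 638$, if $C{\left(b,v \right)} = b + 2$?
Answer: $-2789 + \frac{\sqrt{441766490834 + 33600525408 i \sqrt{257}}}{199946} \approx -2785.2 + 1.7854 i$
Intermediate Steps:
$C{\left(b,v \right)} = 2 + b$
$\left(-2151 + \sqrt{C{\left(8,0 \right)} + \left(- \frac{817}{-778} + \frac{-140 - 76}{\sqrt{-371 + 114}}\right)}\right) - 638 = \left(-2151 + \sqrt{\left(2 + 8\right) + \left(- \frac{817}{-778} + \frac{-140 - 76}{\sqrt{-371 + 114}}\right)}\right) - 638 = \left(-2151 + \sqrt{10 - \left(- \frac{817}{778} + \frac{216}{\sqrt{-257}}\right)}\right) - 638 = \left(-2151 + \sqrt{10 + \left(\frac{817}{778} - \frac{216}{i \sqrt{257}}\right)}\right) - 638 = \left(-2151 + \sqrt{10 + \left(\frac{817}{778} - 216 \left(- \frac{i \sqrt{257}}{257}\right)\right)}\right) - 638 = \left(-2151 + \sqrt{10 + \left(\frac{817}{778} + \frac{216 i \sqrt{257}}{257}\right)}\right) - 638 = \left(-2151 + \sqrt{\frac{8597}{778} + \frac{216 i \sqrt{257}}{257}}\right) - 638 = -2789 + \sqrt{\frac{8597}{778} + \frac{216 i \sqrt{257}}{257}}$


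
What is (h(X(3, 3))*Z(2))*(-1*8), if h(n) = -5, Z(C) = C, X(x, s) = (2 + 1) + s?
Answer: 80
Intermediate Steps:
X(x, s) = 3 + s
(h(X(3, 3))*Z(2))*(-1*8) = (-5*2)*(-1*8) = -10*(-8) = 80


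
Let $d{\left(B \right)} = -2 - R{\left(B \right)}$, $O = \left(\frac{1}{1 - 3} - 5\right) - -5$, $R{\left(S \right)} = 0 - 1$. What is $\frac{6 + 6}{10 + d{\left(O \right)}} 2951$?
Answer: $\frac{11804}{3} \approx 3934.7$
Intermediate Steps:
$R{\left(S \right)} = -1$
$O = - \frac{1}{2}$ ($O = \left(\frac{1}{-2} - 5\right) + 5 = \left(- \frac{1}{2} - 5\right) + 5 = - \frac{11}{2} + 5 = - \frac{1}{2} \approx -0.5$)
$d{\left(B \right)} = -1$ ($d{\left(B \right)} = -2 - -1 = -2 + 1 = -1$)
$\frac{6 + 6}{10 + d{\left(O \right)}} 2951 = \frac{6 + 6}{10 - 1} \cdot 2951 = \frac{12}{9} \cdot 2951 = 12 \cdot \frac{1}{9} \cdot 2951 = \frac{4}{3} \cdot 2951 = \frac{11804}{3}$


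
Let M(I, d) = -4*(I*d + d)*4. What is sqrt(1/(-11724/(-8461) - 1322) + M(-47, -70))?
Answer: 9*I*sqrt(79412022124829438)/11173718 ≈ 226.98*I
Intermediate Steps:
M(I, d) = -16*d - 16*I*d (M(I, d) = -4*(d + I*d)*4 = (-4*d - 4*I*d)*4 = -16*d - 16*I*d)
sqrt(1/(-11724/(-8461) - 1322) + M(-47, -70)) = sqrt(1/(-11724/(-8461) - 1322) - 16*(-70)*(1 - 47)) = sqrt(1/(-11724*(-1/8461) - 1322) - 16*(-70)*(-46)) = sqrt(1/(11724/8461 - 1322) - 51520) = sqrt(1/(-11173718/8461) - 51520) = sqrt(-8461/11173718 - 51520) = sqrt(-575669959821/11173718) = 9*I*sqrt(79412022124829438)/11173718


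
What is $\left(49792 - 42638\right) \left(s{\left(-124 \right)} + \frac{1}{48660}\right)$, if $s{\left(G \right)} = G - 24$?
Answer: $- \frac{25760405783}{24330} \approx -1.0588 \cdot 10^{6}$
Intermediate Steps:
$s{\left(G \right)} = -24 + G$
$\left(49792 - 42638\right) \left(s{\left(-124 \right)} + \frac{1}{48660}\right) = \left(49792 - 42638\right) \left(\left(-24 - 124\right) + \frac{1}{48660}\right) = 7154 \left(-148 + \frac{1}{48660}\right) = 7154 \left(- \frac{7201679}{48660}\right) = - \frac{25760405783}{24330}$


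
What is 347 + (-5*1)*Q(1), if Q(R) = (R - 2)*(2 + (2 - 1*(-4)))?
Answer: 387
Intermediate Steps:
Q(R) = -16 + 8*R (Q(R) = (-2 + R)*(2 + (2 + 4)) = (-2 + R)*(2 + 6) = (-2 + R)*8 = -16 + 8*R)
347 + (-5*1)*Q(1) = 347 + (-5*1)*(-16 + 8*1) = 347 - 5*(-16 + 8) = 347 - 5*(-8) = 347 + 40 = 387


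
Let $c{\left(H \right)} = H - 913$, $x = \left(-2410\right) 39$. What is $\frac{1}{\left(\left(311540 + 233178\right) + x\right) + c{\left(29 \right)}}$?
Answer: $\frac{1}{449844} \approx 2.223 \cdot 10^{-6}$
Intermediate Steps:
$x = -93990$
$c{\left(H \right)} = -913 + H$
$\frac{1}{\left(\left(311540 + 233178\right) + x\right) + c{\left(29 \right)}} = \frac{1}{\left(\left(311540 + 233178\right) - 93990\right) + \left(-913 + 29\right)} = \frac{1}{\left(544718 - 93990\right) - 884} = \frac{1}{450728 - 884} = \frac{1}{449844}$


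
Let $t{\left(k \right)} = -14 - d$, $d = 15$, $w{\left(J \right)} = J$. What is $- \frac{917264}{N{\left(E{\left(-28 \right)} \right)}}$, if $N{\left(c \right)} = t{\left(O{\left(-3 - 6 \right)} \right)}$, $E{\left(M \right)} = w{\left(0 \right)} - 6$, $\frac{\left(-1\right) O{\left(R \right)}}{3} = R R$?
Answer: $\frac{917264}{29} \approx 31630.0$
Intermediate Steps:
$O{\left(R \right)} = - 3 R^{2}$ ($O{\left(R \right)} = - 3 R R = - 3 R^{2}$)
$t{\left(k \right)} = -29$ ($t{\left(k \right)} = -14 - 15 = -29$)
$E{\left(M \right)} = -6$ ($E{\left(M \right)} = 0 - 6 = -6$)
$N{\left(c \right)} = -29$
$- \frac{917264}{N{\left(E{\left(-28 \right)} \right)}} = - \frac{917264}{-29} = \left(-917264\right) \left(- \frac{1}{29}\right) = \frac{917264}{29}$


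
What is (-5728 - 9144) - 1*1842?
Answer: -16714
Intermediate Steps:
(-5728 - 9144) - 1*1842 = -14872 - 1842 = -16714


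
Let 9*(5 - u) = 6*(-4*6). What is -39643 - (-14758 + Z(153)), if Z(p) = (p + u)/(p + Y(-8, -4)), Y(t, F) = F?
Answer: -3708039/149 ≈ -24886.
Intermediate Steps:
u = 21 (u = 5 - 2*(-4*6)/3 = 5 - 2*(-24)/3 = 5 - 1/9*(-144) = 5 + 16 = 21)
Z(p) = (21 + p)/(-4 + p) (Z(p) = (p + 21)/(p - 4) = (21 + p)/(-4 + p))
-39643 - (-14758 + Z(153)) = -39643 - (-14758 + (21 + 153)/(-4 + 153)) = -39643 - (-14758 + 174/149) = -39643 - 1*(-2198768/149) = -39643 + 2198768/149 = -3708039/149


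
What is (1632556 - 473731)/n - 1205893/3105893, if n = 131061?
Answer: 163863853012/19383878213 ≈ 8.4536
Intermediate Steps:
(1632556 - 473731)/n - 1205893/3105893 = (1632556 - 473731)/131061 - 1205893/3105893 = 1158825*(1/131061) - 1205893*1/3105893 = 386275/43687 - 1205893/3105893 = 163863853012/19383878213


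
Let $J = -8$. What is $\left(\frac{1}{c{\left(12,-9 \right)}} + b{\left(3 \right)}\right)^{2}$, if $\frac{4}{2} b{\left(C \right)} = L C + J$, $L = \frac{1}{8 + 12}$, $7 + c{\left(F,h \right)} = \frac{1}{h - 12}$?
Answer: $\frac{36228361}{2190400} \approx 16.54$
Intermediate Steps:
$c{\left(F,h \right)} = -7 + \frac{1}{-12 + h}$ ($c{\left(F,h \right)} = -7 + \frac{1}{h - 12} = -7 + \frac{1}{-12 + h}$)
$L = \frac{1}{20} \approx 0.05$
$b{\left(C \right)} = -4 + \frac{C}{40}$ ($b{\left(C \right)} = \frac{\frac{C}{20} - 8}{2} = \frac{-8 + \frac{C}{20}}{2} = -4 + \frac{C}{40}$)
$\left(\frac{1}{c{\left(12,-9 \right)}} + b{\left(3 \right)}\right)^{2} = \left(\frac{1}{\frac{1}{-12 - 9} \left(85 - -63\right)} + \left(-4 + \frac{1}{40} \cdot 3\right)\right)^{2} = \left(\frac{1}{\frac{1}{-21} \left(85 + 63\right)} + \left(-4 + \frac{3}{40}\right)\right)^{2} = \left(\frac{1}{\left(- \frac{1}{21}\right) 148} - \frac{157}{40}\right)^{2} = \left(\frac{1}{- \frac{148}{21}} - \frac{157}{40}\right)^{2} = \left(- \frac{21}{148} - \frac{157}{40}\right)^{2} = \left(- \frac{6019}{1480}\right)^{2} = \frac{36228361}{2190400}$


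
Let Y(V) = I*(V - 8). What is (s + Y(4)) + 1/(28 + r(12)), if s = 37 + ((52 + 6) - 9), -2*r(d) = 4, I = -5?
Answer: 2757/26 ≈ 106.04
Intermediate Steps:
r(d) = -2 (r(d) = -½*4 = -2)
Y(V) = 40 - 5*V (Y(V) = -5*(V - 8) = -5*(-8 + V) = 40 - 5*V)
s = 86 (s = 37 + (58 - 9) = 37 + 49 = 86)
(s + Y(4)) + 1/(28 + r(12)) = (86 + (40 - 5*4)) + 1/(28 - 2) = (86 + (40 - 20)) + 1/26 = (86 + 20) + 1/26 = 106 + 1/26 = 2757/26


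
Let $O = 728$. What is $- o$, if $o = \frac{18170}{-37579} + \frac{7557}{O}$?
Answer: $- \frac{270756743}{27357512} \approx -9.897$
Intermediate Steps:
$o = \frac{270756743}{27357512}$ ($o = \frac{18170}{-37579} + \frac{7557}{728} = 18170 \left(- \frac{1}{37579}\right) + 7557 \cdot \frac{1}{728} = - \frac{18170}{37579} + \frac{7557}{728} = \frac{270756743}{27357512} \approx 9.897$)
$- o = \left(-1\right) \frac{270756743}{27357512} = - \frac{270756743}{27357512}$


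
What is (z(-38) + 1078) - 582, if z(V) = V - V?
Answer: 496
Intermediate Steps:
z(V) = 0
(z(-38) + 1078) - 582 = (0 + 1078) - 582 = 1078 - 582 = 496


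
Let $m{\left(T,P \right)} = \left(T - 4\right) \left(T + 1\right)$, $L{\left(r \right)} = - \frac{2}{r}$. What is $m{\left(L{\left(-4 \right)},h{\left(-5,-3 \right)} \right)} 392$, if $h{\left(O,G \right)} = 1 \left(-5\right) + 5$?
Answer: $-2058$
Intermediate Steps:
$h{\left(O,G \right)} = 0$ ($h{\left(O,G \right)} = -5 + 5 = 0$)
$m{\left(T,P \right)} = \left(1 + T\right) \left(-4 + T\right)$ ($m{\left(T,P \right)} = \left(-4 + T\right) \left(1 + T\right) = \left(1 + T\right) \left(-4 + T\right)$)
$m{\left(L{\left(-4 \right)},h{\left(-5,-3 \right)} \right)} 392 = \left(-4 + \left(- \frac{2}{-4}\right)^{2} - 3 \left(- \frac{2}{-4}\right)\right) 392 = \left(-4 + \left(\left(-2\right) \left(- \frac{1}{4}\right)\right)^{2} - 3 \left(\left(-2\right) \left(- \frac{1}{4}\right)\right)\right) 392 = \left(-4 + \left(\frac{1}{2}\right)^{2} - \frac{3}{2}\right) 392 = \left(-4 + \frac{1}{4} - \frac{3}{2}\right) 392 = \left(- \frac{21}{4}\right) 392 = -2058$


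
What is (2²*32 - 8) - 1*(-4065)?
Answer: 4185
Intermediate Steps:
(2²*32 - 8) - 1*(-4065) = (4*32 - 8) + 4065 = (128 - 8) + 4065 = 120 + 4065 = 4185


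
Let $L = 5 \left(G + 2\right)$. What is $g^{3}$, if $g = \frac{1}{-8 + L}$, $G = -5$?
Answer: $- \frac{1}{12167} \approx -8.219 \cdot 10^{-5}$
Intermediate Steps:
$L = -15$ ($L = 5 \left(-5 + 2\right) = 5 \left(-3\right) = -15$)
$g = - \frac{1}{23}$ ($g = \frac{1}{-8 - 15} = \frac{1}{-23} = - \frac{1}{23} \approx -0.043478$)
$g^{3} = \left(- \frac{1}{23}\right)^{3} = - \frac{1}{12167}$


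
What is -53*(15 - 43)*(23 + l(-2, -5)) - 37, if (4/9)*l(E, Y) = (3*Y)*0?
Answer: 34095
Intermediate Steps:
l(E, Y) = 0 (l(E, Y) = 9*((3*Y)*0)/4 = (9/4)*0 = 0)
-53*(15 - 43)*(23 + l(-2, -5)) - 37 = -53*(15 - 43)*(23 + 0) - 37 = -(-1484)*23 - 37 = -53*(-644) - 37 = 34132 - 37 = 34095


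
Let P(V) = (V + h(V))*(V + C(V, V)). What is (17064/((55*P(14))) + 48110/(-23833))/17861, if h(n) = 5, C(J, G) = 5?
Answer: -548537738/8451900484115 ≈ -6.4901e-5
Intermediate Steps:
P(V) = (5 + V)² (P(V) = (V + 5)*(V + 5) = (5 + V)*(5 + V) = (5 + V)²)
(17064/((55*P(14))) + 48110/(-23833))/17861 = (17064/((55*(25 + 14² + 10*14))) + 48110/(-23833))/17861 = (17064/((55*(25 + 196 + 140))) + 48110*(-1/23833))*(1/17861) = (17064/((55*361)) - 48110/23833)*(1/17861) = (17064/19855 - 48110/23833)*(1/17861) = -548537738/473204215*1/17861 = -548537738/8451900484115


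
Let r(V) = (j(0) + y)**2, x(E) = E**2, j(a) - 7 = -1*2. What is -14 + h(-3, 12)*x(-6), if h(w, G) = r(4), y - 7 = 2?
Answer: 7042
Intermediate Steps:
j(a) = 5 (j(a) = 7 - 1*2 = 7 - 2 = 5)
y = 9 (y = 7 + 2 = 9)
r(V) = 196 (r(V) = (5 + 9)**2 = 14**2 = 196)
h(w, G) = 196
-14 + h(-3, 12)*x(-6) = -14 + 196*(-6)**2 = -14 + 196*36 = -14 + 7056 = 7042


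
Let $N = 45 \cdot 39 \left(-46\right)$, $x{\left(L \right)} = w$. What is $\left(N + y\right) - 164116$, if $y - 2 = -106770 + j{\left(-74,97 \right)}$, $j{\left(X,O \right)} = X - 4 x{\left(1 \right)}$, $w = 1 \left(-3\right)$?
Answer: $-351676$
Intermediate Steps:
$w = -3$
$x{\left(L \right)} = -3$
$N = -80730$ ($N = 1755 \left(-46\right) = -80730$)
$j{\left(X,O \right)} = 12 + X$ ($j{\left(X,O \right)} = X - -12 = X + 12 = 12 + X$)
$y = -106830$ ($y = 2 + \left(-106770 + \left(12 - 74\right)\right) = 2 - 106832 = -106830$)
$\left(N + y\right) - 164116 = \left(-80730 - 106830\right) - 164116 = -187560 - 164116 = -351676$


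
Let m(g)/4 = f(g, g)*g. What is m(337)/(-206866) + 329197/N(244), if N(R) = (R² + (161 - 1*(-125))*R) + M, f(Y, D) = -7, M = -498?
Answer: 34657615497/13324445926 ≈ 2.6011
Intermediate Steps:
m(g) = -28*g (m(g) = 4*(-7*g) = -28*g)
N(R) = -498 + R² + 286*R (N(R) = (R² + (161 - 1*(-125))*R) - 498 = (R² + (161 + 125)*R) - 498 = (R² + 286*R) - 498 = -498 + R² + 286*R)
m(337)/(-206866) + 329197/N(244) = -28*337/(-206866) + 329197/(-498 + 244² + 286*244) = -9436*(-1/206866) + 329197/(-498 + 59536 + 69784) = 4718/103433 + 329197/128822 = 34657615497/13324445926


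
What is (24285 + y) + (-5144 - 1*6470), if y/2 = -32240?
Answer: -51809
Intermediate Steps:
y = -64480 (y = 2*(-32240) = -64480)
(24285 + y) + (-5144 - 1*6470) = (24285 - 64480) + (-5144 - 1*6470) = -40195 + (-5144 - 6470) = -40195 - 11614 = -51809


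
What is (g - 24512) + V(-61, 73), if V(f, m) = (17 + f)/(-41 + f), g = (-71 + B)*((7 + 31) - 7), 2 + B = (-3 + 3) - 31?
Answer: -1414514/51 ≈ -27736.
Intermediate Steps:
B = -33 (B = -2 + ((-3 + 3) - 31) = -2 + (0 - 31) = -2 - 31 = -33)
g = -3224 (g = (-71 - 33)*((7 + 31) - 7) = -104*(38 - 7) = -104*31 = -3224)
V(f, m) = (17 + f)/(-41 + f)
(g - 24512) + V(-61, 73) = (-3224 - 24512) + (17 - 61)/(-41 - 61) = -27736 - 44/(-102) = -27736 - 1/102*(-44) = -27736 + 22/51 = -1414514/51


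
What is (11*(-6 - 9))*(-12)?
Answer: 1980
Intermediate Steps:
(11*(-6 - 9))*(-12) = (11*(-15))*(-12) = -165*(-12) = 1980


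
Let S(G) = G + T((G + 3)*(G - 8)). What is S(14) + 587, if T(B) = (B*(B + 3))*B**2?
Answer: 111427441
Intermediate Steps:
T(B) = B**3*(3 + B) (T(B) = (B*(3 + B))*B**2 = B**3*(3 + B))
S(G) = G + (-8 + G)**3*(3 + G)**3*(3 + (-8 + G)*(3 + G)) (S(G) = G + ((G + 3)*(G - 8))**3*(3 + (G + 3)*(G - 8)) = G + ((3 + G)*(-8 + G))**3*(3 + (3 + G)*(-8 + G)) = G + ((-8 + G)*(3 + G))**3*(3 + (-8 + G)*(3 + G)) = G + ((-8 + G)**3*(3 + G)**3)*(3 + (-8 + G)*(3 + G)) = G + (-8 + G)**3*(3 + G)**3*(3 + (-8 + G)*(3 + G)))
S(14) + 587 = (14 + (24 - 1*14**2 + 5*14)**3*(21 - 1*14**2 + 5*14)) + 587 = (14 + (24 - 1*196 + 70)**3*(21 - 1*196 + 70)) + 587 = (14 + (24 - 196 + 70)**3*(21 - 196 + 70)) + 587 = (14 + (-102)**3*(-105)) + 587 = (14 - 1061208*(-105)) + 587 = (14 + 111426840) + 587 = 111426854 + 587 = 111427441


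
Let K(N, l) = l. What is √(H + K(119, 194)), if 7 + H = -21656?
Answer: I*√21469 ≈ 146.52*I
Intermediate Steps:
H = -21663 (H = -7 - 21656 = -21663)
√(H + K(119, 194)) = √(-21663 + 194) = √(-21469) = I*√21469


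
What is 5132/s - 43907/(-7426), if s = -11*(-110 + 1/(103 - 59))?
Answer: 364906901/35934414 ≈ 10.155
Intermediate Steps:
s = 4839/4 (s = -11*(-110 + 1/44) = -11*(-4839/44) = 4839/4 ≈ 1209.8)
5132/s - 43907/(-7426) = 5132/(4839/4) - 43907/(-7426) = 5132*(4/4839) - 43907*(-1/7426) = 20528/4839 + 43907/7426 = 364906901/35934414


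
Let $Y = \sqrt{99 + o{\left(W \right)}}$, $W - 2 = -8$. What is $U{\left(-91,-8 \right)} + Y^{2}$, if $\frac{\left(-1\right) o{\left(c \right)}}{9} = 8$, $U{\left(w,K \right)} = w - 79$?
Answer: $-143$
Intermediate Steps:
$W = -6$ ($W = 2 - 8 = -6$)
$U{\left(w,K \right)} = -79 + w$
$o{\left(c \right)} = -72$ ($o{\left(c \right)} = \left(-9\right) 8 = -72$)
$Y = 3 \sqrt{3}$ ($Y = \sqrt{99 - 72} = \sqrt{27} = 3 \sqrt{3} \approx 5.1962$)
$U{\left(-91,-8 \right)} + Y^{2} = \left(-79 - 91\right) + \left(3 \sqrt{3}\right)^{2} = -170 + 27 = -143$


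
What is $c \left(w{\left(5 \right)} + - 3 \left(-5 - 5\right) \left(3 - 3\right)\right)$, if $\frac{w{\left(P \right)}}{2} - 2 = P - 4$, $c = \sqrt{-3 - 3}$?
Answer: $6 i \sqrt{6} \approx 14.697 i$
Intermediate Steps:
$c = i \sqrt{6}$ ($c = \sqrt{-6} = i \sqrt{6} \approx 2.4495 i$)
$w{\left(P \right)} = -4 + 2 P$ ($w{\left(P \right)} = 4 + 2 \left(P - 4\right) = 4 + 2 \left(-4 + P\right) = 4 + \left(-8 + 2 P\right) = -4 + 2 P$)
$c \left(w{\left(5 \right)} + - 3 \left(-5 - 5\right) \left(3 - 3\right)\right) = i \sqrt{6} \left(\left(-4 + 2 \cdot 5\right) + - 3 \left(-5 - 5\right) \left(3 - 3\right)\right) = i \sqrt{6} \left(\left(-4 + 10\right) + \left(-3\right) \left(-10\right) 0\right) = i \sqrt{6} \left(6 + 30 \cdot 0\right) = i \sqrt{6} \left(6 + 0\right) = i \sqrt{6} \cdot 6 = 6 i \sqrt{6}$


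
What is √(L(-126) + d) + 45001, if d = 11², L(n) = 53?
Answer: 45001 + √174 ≈ 45014.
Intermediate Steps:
d = 121
√(L(-126) + d) + 45001 = √(53 + 121) + 45001 = √174 + 45001 = 45001 + √174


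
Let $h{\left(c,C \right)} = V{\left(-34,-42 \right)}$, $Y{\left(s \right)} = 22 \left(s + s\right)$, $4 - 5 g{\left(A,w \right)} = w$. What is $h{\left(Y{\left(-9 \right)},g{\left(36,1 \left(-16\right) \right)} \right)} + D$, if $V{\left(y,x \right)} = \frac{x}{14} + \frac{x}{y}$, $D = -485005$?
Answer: $- \frac{8245115}{17} \approx -4.8501 \cdot 10^{5}$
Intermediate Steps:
$g{\left(A,w \right)} = \frac{4}{5} - \frac{w}{5}$
$Y{\left(s \right)} = 44 s$ ($Y{\left(s \right)} = 22 \cdot 2 s = 44 s$)
$V{\left(y,x \right)} = \frac{x}{14} + \frac{x}{y}$ ($V{\left(y,x \right)} = x \frac{1}{14} + \frac{x}{y} = \frac{x}{14} + \frac{x}{y}$)
$h{\left(c,C \right)} = - \frac{30}{17}$ ($h{\left(c,C \right)} = \frac{1}{14} \left(-42\right) - \frac{42}{-34} = -3 - - \frac{21}{17} = -3 + \frac{21}{17} = - \frac{30}{17}$)
$h{\left(Y{\left(-9 \right)},g{\left(36,1 \left(-16\right) \right)} \right)} + D = - \frac{30}{17} - 485005 = - \frac{8245115}{17}$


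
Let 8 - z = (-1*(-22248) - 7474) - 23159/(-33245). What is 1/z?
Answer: -33245/490918829 ≈ -6.7720e-5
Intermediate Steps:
z = -490918829/33245 (z = 8 - ((-1*(-22248) - 7474) - 23159/(-33245)) = 8 - ((22248 - 7474) - 23159*(-1/33245)) = 8 - (14774 + 23159/33245) = 8 - 1*491184789/33245 = 8 - 491184789/33245 = -490918829/33245 ≈ -14767.)
1/z = 1/(-490918829/33245) = -33245/490918829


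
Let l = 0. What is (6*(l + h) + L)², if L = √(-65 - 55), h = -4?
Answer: 456 - 96*I*√30 ≈ 456.0 - 525.81*I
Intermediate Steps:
L = 2*I*√30 (L = √(-120) = 2*I*√30 ≈ 10.954*I)
(6*(l + h) + L)² = (6*(0 - 4) + 2*I*√30)² = (6*(-4) + 2*I*√30)² = (-24 + 2*I*√30)²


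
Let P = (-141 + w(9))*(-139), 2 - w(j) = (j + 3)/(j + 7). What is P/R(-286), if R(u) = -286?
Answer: -5977/88 ≈ -67.920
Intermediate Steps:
w(j) = 2 - (3 + j)/(7 + j) (w(j) = 2 - (j + 3)/(j + 7) = 2 - (3 + j)/(7 + j))
P = 77701/4 (P = (-141 + (11 + 9)/(7 + 9))*(-139) = (-141 + 20/16)*(-139) = (-141 + (1/16)*20)*(-139) = (-141 + 5/4)*(-139) = -559/4*(-139) = 77701/4 ≈ 19425.)
P/R(-286) = (77701/4)/(-286) = (77701/4)*(-1/286) = -5977/88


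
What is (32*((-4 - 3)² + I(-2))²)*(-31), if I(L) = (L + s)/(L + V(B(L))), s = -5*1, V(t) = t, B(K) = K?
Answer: -2554958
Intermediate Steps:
s = -5
I(L) = (-5 + L)/(2*L) (I(L) = (L - 5)/(L + L) = (-5 + L)/((2*L)) = (-5 + L)*(1/(2*L)) = (-5 + L)/(2*L))
(32*((-4 - 3)² + I(-2))²)*(-31) = (32*((-4 - 3)² + (½)*(-5 - 2)/(-2))²)*(-31) = (32*((-7)² + (½)*(-½)*(-7))²)*(-31) = (32*(49 + 7/4)²)*(-31) = (32*(203/4)²)*(-31) = (32*(41209/16))*(-31) = 82418*(-31) = -2554958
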